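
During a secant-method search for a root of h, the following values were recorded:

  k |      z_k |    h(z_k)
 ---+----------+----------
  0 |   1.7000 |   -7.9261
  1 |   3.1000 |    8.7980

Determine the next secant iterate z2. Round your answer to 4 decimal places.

2.3635

z2 = 3.1000 − 8.7980·(3.1000 − 1.7000) / (8.7980 − (-7.9261))
   = 3.1000 − (12.317200)/(16.724100) = 2.363506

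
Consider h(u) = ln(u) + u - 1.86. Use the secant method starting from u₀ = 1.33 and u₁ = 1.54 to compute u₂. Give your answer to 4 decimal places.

1.4742

h(1.33) = -0.244821, h(1.54) = 0.111782
u₂ = 1.540000 − 0.111782·(1.540000 − 1.330000) / (0.111782 − (-0.244821)) = 1.540000 − (0.023474)/(0.356603) = 1.474173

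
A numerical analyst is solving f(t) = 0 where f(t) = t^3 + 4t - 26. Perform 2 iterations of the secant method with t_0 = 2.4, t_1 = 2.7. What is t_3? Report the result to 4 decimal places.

2.5160

f(2.4) = -2.576000, f(2.7) = 4.483000
t_2 = 2.700000 − 4.483000·(2.700000 − 2.400000) / (4.483000 − (-2.576000)) = 2.700000 − (1.344900)/(7.059000) = 2.509477
f(2.509477) = -0.158718
t_3 = 2.509477 − (-0.158718)·(2.509477 − 2.700000) / (-0.158718 − 4.483000) = 2.509477 − (0.030239)/(-4.641718) = 2.515992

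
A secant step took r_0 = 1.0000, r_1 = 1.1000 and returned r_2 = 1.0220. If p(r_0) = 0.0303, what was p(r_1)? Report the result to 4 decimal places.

-0.1074

The secant line through (1.0000, 0.0303) and (1.1000, p(r_1)) crosses zero at r_2 = 1.0220.
So (1.0000, 0.0303), (1.1000, p(r_1)), (1.0220, 0) are collinear:
p(r_1) = 0.0303 · (1.1000 − 1.0220) / (1.0000 − 1.0220) = 0.0303 · (0.078000)/(-0.022000) = -0.107427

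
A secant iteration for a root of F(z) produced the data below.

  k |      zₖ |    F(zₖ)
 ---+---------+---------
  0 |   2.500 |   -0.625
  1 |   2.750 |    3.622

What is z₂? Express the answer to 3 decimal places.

2.537

z₂ = 2.750 − 3.622·(2.750 − 2.500) / (3.622 − (-0.625))
   = 2.750 − (0.90550)/(4.24700) = 2.53679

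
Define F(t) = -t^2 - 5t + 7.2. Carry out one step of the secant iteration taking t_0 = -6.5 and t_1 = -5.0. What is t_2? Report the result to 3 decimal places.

F(-6.5) = -2.55000, F(-5.0) = 7.20000
t_2 = -5.00000 − 7.20000·(-5.00000 − (-6.50000)) / (7.20000 − (-2.55000)) = -5.00000 − (10.80000)/(9.75000) = -6.10769

-6.108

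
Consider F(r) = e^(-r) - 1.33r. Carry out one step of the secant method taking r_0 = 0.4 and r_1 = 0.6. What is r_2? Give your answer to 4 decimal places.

F(0.4) = 0.138320, F(0.6) = -0.249188
r_2 = 0.600000 − (-0.249188)·(0.600000 − 0.400000) / (-0.249188 − 0.138320) = 0.600000 − (-0.049838)/(-0.387508) = 0.471389

0.4714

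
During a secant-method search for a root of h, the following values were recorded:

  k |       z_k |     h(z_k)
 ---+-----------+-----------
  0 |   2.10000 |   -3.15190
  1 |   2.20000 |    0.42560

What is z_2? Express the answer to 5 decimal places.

2.18810

z_2 = 2.20000 − 0.42560·(2.20000 − 2.10000) / (0.42560 − (-3.15190))
   = 2.20000 − (0.0425600)/(3.5775000) = 2.1881034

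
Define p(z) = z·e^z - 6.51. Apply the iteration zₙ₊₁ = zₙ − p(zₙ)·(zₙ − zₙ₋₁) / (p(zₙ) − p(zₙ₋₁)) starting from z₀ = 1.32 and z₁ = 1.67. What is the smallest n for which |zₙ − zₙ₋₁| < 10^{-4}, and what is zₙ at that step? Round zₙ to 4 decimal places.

p(1.32) = -1.568684, p(1.67) = 2.361320
z₂ = 1.670000 − 2.361320·(0.350000)/(3.930004) = 1.459705;  |Δ| = 0.210295
p(1.459705) = -0.226428
z₃ = 1.459705 − (-0.226428)·(-0.210295)/(-2.587749) = 1.478105;  |Δ| = 0.018401
p(1.478105) = -0.029054
z₄ = 1.478105 − (-0.029054)·(0.018401)/(0.197375) = 1.480814;  |Δ| = 0.002709
p(1.480814) = 0.000433
z₅ = 1.480814 − 0.000433·(0.002709)/(0.029487) = 1.480774;  |Δ| = 0.000040
|z₅ − z₄| = 0.000040 < 10^{-4}

n = 5, zₙ = 1.4808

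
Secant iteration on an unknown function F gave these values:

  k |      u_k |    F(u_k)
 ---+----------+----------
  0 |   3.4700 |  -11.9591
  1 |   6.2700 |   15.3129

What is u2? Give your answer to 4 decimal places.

4.6978

u2 = 6.2700 − 15.3129·(6.2700 − 3.4700) / (15.3129 − (-11.9591))
   = 6.2700 − (42.876120)/(27.272000) = 4.697834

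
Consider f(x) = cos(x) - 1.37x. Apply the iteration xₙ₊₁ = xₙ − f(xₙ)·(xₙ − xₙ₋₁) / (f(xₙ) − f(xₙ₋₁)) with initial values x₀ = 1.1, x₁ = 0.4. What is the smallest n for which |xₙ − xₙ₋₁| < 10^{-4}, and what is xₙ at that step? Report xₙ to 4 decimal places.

f(1.1) = -1.053404, f(0.4) = 0.373061
x₂ = 0.400000 − 0.373061·(-0.700000)/(1.426465) = 0.583070;  |Δ| = 0.183070
f(0.583070) = 0.035971
x₃ = 0.583070 − 0.035971·(0.183070)/(-0.337090) = 0.602605;  |Δ| = 0.019535
f(0.602605) = -0.001707
x₄ = 0.602605 − (-0.001707)·(0.019535)/(-0.037678) = 0.601720;  |Δ| = 0.000885
f(0.601720) = 0.000007
x₅ = 0.601720 − 0.000007·(-0.000885)/(0.001714) = 0.601724;  |Δ| = 0.000004
|x₅ − x₄| = 0.000004 < 10^{-4}

n = 5, xₙ = 0.6017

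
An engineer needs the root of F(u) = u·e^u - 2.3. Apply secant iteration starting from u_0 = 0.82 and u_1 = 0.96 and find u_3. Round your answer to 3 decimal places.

F(0.82) = -0.43819, F(0.96) = 0.20723
u_2 = 0.96000 − 0.20723·(0.96000 − 0.82000) / (0.20723 − (-0.43819)) = 0.96000 − (0.02901)/(0.64542) = 0.91505
F(0.91505) = -0.01521
u_3 = 0.91505 − (-0.01521)·(0.91505 − 0.96000) / (-0.01521 − 0.20723) = 0.91505 − (0.00068)/(-0.22244) = 0.91812

0.918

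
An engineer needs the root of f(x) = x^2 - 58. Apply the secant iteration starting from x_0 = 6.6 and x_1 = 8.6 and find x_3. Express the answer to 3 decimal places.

f(6.6) = -14.44000, f(8.6) = 15.96000
x_2 = 8.60000 − 15.96000·(8.60000 − 6.60000) / (15.96000 − (-14.44000)) = 8.60000 − (31.92000)/(30.40000) = 7.55000
f(7.55000) = -0.99750
x_3 = 7.55000 − (-0.99750)·(7.55000 − 8.60000) / (-0.99750 − 15.96000) = 7.55000 − (1.04738)/(-16.95750) = 7.61176

7.612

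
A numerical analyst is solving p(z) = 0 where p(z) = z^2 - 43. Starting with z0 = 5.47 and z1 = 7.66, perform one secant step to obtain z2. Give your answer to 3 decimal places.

6.466

p(5.47) = -13.07910, p(7.66) = 15.67560
z2 = 7.66000 − 15.67560·(7.66000 − 5.47000) / (15.67560 − (-13.07910)) = 7.66000 − (34.32956)/(28.75470) = 6.46612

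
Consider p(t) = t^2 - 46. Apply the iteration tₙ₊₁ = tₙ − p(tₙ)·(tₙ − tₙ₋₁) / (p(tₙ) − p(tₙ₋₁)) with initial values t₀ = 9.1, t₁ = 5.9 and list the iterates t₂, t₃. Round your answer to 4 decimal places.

p(9.1) = 36.810000, p(5.9) = -11.190000
t₂ = 5.900000 − (-11.190000)·(5.900000 − 9.100000) / (-11.190000 − 36.810000) = 5.900000 − (35.808000)/(-48.000000) = 6.646000
p(6.646000) = -1.830684
t₃ = 6.646000 − (-1.830684)·(6.646000 − 5.900000) / (-1.830684 − (-11.190000)) = 6.646000 − (-1.365690)/(9.359316) = 6.791918

6.6460, 6.7919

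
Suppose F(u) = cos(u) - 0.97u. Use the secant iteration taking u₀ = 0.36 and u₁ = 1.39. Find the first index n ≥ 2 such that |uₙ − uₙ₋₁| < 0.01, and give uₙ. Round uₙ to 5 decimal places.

n = 4, uₙ = 0.75259

F(0.36) = 0.5866968, F(1.39) = -1.1684870
u₂ = 1.3900000 − (-1.1684870)·(1.0300000)/(-1.7551838) = 0.7042931;  |Δ| = 0.6857069
F(0.7042931) = 0.0789051
u₃ = 0.7042931 − 0.0789051·(-0.6857069)/(1.2473921) = 0.7476682;  |Δ| = 0.0433751
F(0.7476682) = 0.0080381
u₄ = 0.7476682 − 0.0080381·(0.0433751)/(-0.0708670) = 0.7525881;  |Δ| = 0.0049198
|u₄ − u₃| = 0.0049198 < 0.01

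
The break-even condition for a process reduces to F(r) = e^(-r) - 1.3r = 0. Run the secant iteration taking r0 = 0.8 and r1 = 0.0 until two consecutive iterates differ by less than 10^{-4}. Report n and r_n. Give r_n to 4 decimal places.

F(0.8) = -0.590671, F(0.0) = 1.000000
r2 = 0.000000 − 1.000000·(-0.800000)/(1.590671) = 0.502932;  |Δ| = 0.502932
F(0.502932) = -0.049057
r3 = 0.502932 − (-0.049057)·(0.502932)/(-1.049057) = 0.479414;  |Δ| = 0.023519
F(0.479414) = -0.004091
r4 = 0.479414 − (-0.004091)·(-0.023519)/(0.044966) = 0.477274;  |Δ| = 0.002140
F(0.477274) = 0.000017
r5 = 0.477274 − 0.000017·(-0.002140)/(0.004108) = 0.477282;  |Δ| = 0.000009
|r5 − r4| = 0.000009 < 10^{-4}

n = 5, r_n = 0.4773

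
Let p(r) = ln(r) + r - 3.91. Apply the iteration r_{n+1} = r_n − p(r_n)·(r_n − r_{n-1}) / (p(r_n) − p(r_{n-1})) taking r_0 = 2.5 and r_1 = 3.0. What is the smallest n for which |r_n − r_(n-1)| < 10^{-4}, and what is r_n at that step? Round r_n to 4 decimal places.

p(2.5) = -0.493709, p(3.0) = 0.188612
r_2 = 3.000000 − 0.188612·(0.500000)/(0.682322) = 2.861786;  |Δ| = 0.138214
p(2.861786) = 0.003232
r_3 = 2.861786 − 0.003232·(-0.138214)/(-0.185380) = 2.859376;  |Δ| = 0.002410
p(2.859376) = -0.000020
r_4 = 2.859376 − (-0.000020)·(-0.002410)/(-0.003252) = 2.859391;  |Δ| = 0.000015
|r_4 − r_3| = 0.000015 < 10^{-4}

n = 4, r_n = 2.8594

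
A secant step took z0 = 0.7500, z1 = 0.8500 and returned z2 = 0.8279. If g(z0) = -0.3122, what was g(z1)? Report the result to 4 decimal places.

0.0886

The secant line through (0.7500, -0.3122) and (0.8500, g(z1)) crosses zero at z2 = 0.8279.
So (0.7500, -0.3122), (0.8500, g(z1)), (0.8279, 0) are collinear:
g(z1) = -0.3122 · (0.8500 − 0.8279) / (0.7500 − 0.8279) = -0.3122 · (0.022100)/(-0.077900) = 0.088570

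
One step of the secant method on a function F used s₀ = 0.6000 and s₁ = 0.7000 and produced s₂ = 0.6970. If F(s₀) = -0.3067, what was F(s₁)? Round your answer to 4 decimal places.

The secant line through (0.6000, -0.3067) and (0.7000, F(s₁)) crosses zero at s₂ = 0.6970.
So (0.6000, -0.3067), (0.7000, F(s₁)), (0.6970, 0) are collinear:
F(s₁) = -0.3067 · (0.7000 − 0.6970) / (0.6000 − 0.6970) = -0.3067 · (0.003000)/(-0.097000) = 0.009486

0.0095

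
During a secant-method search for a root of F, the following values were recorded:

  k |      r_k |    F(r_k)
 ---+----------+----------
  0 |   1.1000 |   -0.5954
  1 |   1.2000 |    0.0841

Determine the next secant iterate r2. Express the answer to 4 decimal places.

1.1876

r2 = 1.2000 − 0.0841·(1.2000 − 1.1000) / (0.0841 − (-0.5954))
   = 1.2000 − (0.008410)/(0.679500) = 1.187623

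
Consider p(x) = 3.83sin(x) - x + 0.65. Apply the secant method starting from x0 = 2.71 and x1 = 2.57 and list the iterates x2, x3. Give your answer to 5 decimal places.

p(2.71) = -0.4578423, p(2.57) = 0.1519236
x2 = 2.5700000 − 0.1519236·(2.5700000 − 2.7100000) / (0.1519236 − (-0.4578423)) = 2.5700000 − (-0.0212693)/(0.6097659) = 2.6048811
p(2.6048811) = 0.0034465
x3 = 2.6048811 − 0.0034465·(2.6048811 − 2.5700000) / (0.0034465 − 0.1519236) = 2.6048811 − (0.0001202)/(-0.1484771) = 2.6056908

2.60488, 2.60569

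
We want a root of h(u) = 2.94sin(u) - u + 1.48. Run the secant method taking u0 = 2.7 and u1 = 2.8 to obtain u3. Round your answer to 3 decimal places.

h(2.7) = 0.03650, h(2.8) = -0.33513
u2 = 2.80000 − (-0.33513)·(2.80000 − 2.70000) / (-0.33513 − 0.03650) = 2.80000 − (-0.03351)/(-0.37163) = 2.70982
h(2.70982) = 0.00051
u3 = 2.70982 − 0.00051·(2.70982 − 2.80000) / (0.00051 − (-0.33513)) = 2.70982 − (-0.00005)/(0.33565) = 2.70996

2.710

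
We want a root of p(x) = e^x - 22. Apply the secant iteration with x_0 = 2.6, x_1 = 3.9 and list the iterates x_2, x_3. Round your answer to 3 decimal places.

2.909, 3.026

p(2.6) = -8.53626, p(3.9) = 27.40245
x_2 = 3.90000 − 27.40245·(3.90000 − 2.60000) / (27.40245 − (-8.53626)) = 3.90000 − (35.62318)/(35.93871) = 2.90878
p(2.90878) = -3.66559
x_3 = 2.90878 − (-3.66559)·(2.90878 − 3.90000) / (-3.66559 − 27.40245) = 2.90878 − (3.63341)/(-31.06804) = 3.02573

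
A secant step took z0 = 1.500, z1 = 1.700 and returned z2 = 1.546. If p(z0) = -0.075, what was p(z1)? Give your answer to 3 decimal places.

0.251

The secant line through (1.500, -0.075) and (1.700, p(z1)) crosses zero at z2 = 1.546.
So (1.500, -0.075), (1.700, p(z1)), (1.546, 0) are collinear:
p(z1) = -0.075 · (1.700 − 1.546) / (1.500 − 1.546) = -0.075 · (0.15400)/(-0.04600) = 0.25109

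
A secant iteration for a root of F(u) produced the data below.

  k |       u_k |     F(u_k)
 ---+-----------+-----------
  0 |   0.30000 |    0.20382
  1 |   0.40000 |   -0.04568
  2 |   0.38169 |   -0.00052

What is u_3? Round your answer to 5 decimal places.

u_3 = 0.38169 − (-0.00052)·(0.38169 − 0.40000) / (-0.00052 − (-0.04568))
   = 0.38169 − (0.0000095)/(0.0451600) = 0.3814792

0.38148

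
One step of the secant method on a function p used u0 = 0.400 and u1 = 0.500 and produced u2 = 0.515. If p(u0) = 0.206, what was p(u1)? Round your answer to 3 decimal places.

0.027

The secant line through (0.400, 0.206) and (0.500, p(u1)) crosses zero at u2 = 0.515.
So (0.400, 0.206), (0.500, p(u1)), (0.515, 0) are collinear:
p(u1) = 0.206 · (0.500 − 0.515) / (0.400 − 0.515) = 0.206 · (-0.01500)/(-0.11500) = 0.02687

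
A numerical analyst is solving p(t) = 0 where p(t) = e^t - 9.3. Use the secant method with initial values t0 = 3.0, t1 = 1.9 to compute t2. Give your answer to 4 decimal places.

2.1146

p(3.0) = 10.785537, p(1.9) = -2.614106
t2 = 1.900000 − (-2.614106)·(1.900000 − 3.000000) / (-2.614106 − 10.785537) = 1.900000 − (2.875516)/(-13.399642) = 2.114596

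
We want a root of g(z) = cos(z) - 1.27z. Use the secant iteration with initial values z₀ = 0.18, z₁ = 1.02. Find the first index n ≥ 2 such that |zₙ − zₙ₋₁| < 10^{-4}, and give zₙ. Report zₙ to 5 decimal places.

g(0.18) = 0.7552437, g(1.02) = -0.7720340
z₂ = 1.0200000 − (-0.7720340)·(0.8400000)/(-1.5272777) = 0.5953827;  |Δ| = 0.4246173
g(0.5953827) = 0.0717980
z₃ = 0.5953827 − 0.0717980·(-0.4246173)/(0.8438320) = 0.6315115;  |Δ| = 0.0361288
g(0.6315115) = 0.0051165
z₄ = 0.6315115 − 0.0051165·(0.0361288)/(-0.0666815) = 0.6342837;  |Δ| = 0.0027722
g(0.6342837) = -0.0000439
z₅ = 0.6342837 − (-0.0000439)·(0.0027722)/(-0.0051604) = 0.6342601;  |Δ| = 0.0000236
|z₅ − z₄| = 0.0000236 < 10^{-4}

n = 5, zₙ = 0.63426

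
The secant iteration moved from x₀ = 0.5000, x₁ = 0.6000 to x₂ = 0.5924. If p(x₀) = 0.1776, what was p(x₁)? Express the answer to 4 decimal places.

The secant line through (0.5000, 0.1776) and (0.6000, p(x₁)) crosses zero at x₂ = 0.5924.
So (0.5000, 0.1776), (0.6000, p(x₁)), (0.5924, 0) are collinear:
p(x₁) = 0.1776 · (0.6000 − 0.5924) / (0.5000 − 0.5924) = 0.1776 · (0.007600)/(-0.092400) = -0.014608

-0.0146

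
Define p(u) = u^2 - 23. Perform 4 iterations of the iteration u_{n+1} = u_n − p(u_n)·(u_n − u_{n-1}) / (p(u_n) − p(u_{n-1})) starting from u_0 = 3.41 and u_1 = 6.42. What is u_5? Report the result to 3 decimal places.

4.796

p(3.41) = -11.37190, p(6.42) = 18.21640
u_2 = 6.42000 − 18.21640·(6.42000 − 3.41000) / (18.21640 − (-11.37190)) = 6.42000 − (54.83136)/(29.58830) = 4.56686
p(4.56686) = -2.14382
u_3 = 4.56686 − (-2.14382)·(4.56686 − 6.42000) / (-2.14382 − 18.21640) = 4.56686 − (3.97281)/(-20.36022) = 4.76198
p(4.76198) = -0.32352
u_4 = 4.76198 − (-0.32352)·(4.76198 − 4.56686) / (-0.32352 − (-2.14382)) = 4.76198 − (-0.06313)/(1.82030) = 4.79666
p(4.79666) = 0.00797
u_5 = 4.79666 − 0.00797·(4.79666 − 4.76198) / (0.00797 − (-0.32352)) = 4.79666 − (0.00028)/(0.33149) = 4.79583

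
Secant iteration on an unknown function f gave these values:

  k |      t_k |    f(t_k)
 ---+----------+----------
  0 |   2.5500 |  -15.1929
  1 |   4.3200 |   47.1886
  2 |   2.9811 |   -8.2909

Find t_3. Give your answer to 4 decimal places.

3.1812

t_3 = 2.9811 − (-8.2909)·(2.9811 − 4.3200) / (-8.2909 − 47.1886)
   = 2.9811 − (11.100686)/(-55.479500) = 3.181186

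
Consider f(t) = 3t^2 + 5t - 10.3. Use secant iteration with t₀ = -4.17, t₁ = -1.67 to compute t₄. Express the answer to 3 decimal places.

f(-4.17) = 21.01670, f(-1.67) = -10.28330
t₂ = -1.67000 − (-10.28330)·(-1.67000 − (-4.17000)) / (-10.28330 − 21.01670) = -1.67000 − (-25.70825)/(-31.30000) = -2.49135
f(-2.49135) = -4.13628
t₃ = -2.49135 − (-4.13628)·(-2.49135 − (-1.67000)) / (-4.13628 − (-10.28330)) = -2.49135 − (3.39733)/(6.14702) = -3.04403
f(-3.04403) = 2.27819
t₄ = -3.04403 − 2.27819·(-3.04403 − (-2.49135)) / (2.27819 − (-4.13628)) = -3.04403 − (-1.25911)/(6.41447) = -2.84774

-2.848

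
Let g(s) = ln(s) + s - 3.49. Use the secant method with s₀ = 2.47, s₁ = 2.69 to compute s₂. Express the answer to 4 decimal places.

g(2.47) = -0.115782, g(2.69) = 0.189541
s₂ = 2.690000 − 0.189541·(2.690000 − 2.470000) / (0.189541 − (-0.115782)) = 2.690000 − (0.041699)/(0.305323) = 2.553426

2.5534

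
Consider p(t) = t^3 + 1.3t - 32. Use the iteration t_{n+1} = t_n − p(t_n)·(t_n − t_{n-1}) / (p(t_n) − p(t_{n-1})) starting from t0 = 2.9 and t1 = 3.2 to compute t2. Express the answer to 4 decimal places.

3.0314

p(2.9) = -3.841000, p(3.2) = 4.928000
t2 = 3.200000 − 4.928000·(3.200000 − 2.900000) / (4.928000 − (-3.841000)) = 3.200000 − (1.478400)/(8.769000) = 3.031406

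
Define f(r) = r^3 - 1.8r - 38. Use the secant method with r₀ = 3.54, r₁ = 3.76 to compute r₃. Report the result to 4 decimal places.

3.5403

f(3.54) = -0.010136, f(3.76) = 8.389376
r₂ = 3.760000 − 8.389376·(3.760000 − 3.540000) / (8.389376 − (-0.010136)) = 3.760000 − (1.845663)/(8.399512) = 3.540265
f(3.540265) = -0.000632
r₃ = 3.540265 − (-0.000632)·(3.540265 − 3.760000) / (-0.000632 − 8.389376) = 3.540265 − (0.000139)/(-8.390008) = 3.540282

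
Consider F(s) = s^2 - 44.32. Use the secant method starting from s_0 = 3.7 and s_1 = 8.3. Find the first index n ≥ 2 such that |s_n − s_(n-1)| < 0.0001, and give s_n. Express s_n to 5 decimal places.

n = 6, s_n = 6.65733

F(3.7) = -30.6300000, F(8.3) = 24.5700000
s_2 = 8.3000000 − 24.5700000·(4.6000000)/(55.2000000) = 6.2525000;  |Δ| = 2.0475000
F(6.2525000) = -5.2262438
s_3 = 6.2525000 − (-5.2262438)·(-2.0475000)/(-29.7962438) = 6.6116303;  |Δ| = 0.3591303
F(6.6116303) = -0.6063447
s_4 = 6.6116303 − (-0.6063447)·(0.3591303)/(4.6198990) = 6.6587648;  |Δ| = 0.0471345
F(6.6587648) = 0.0191491
s_5 = 6.6587648 − 0.0191491·(0.0471345)/(0.6254938) = 6.6573218;  |Δ| = 0.0014430
F(6.6573218) = -0.0000659
s_6 = 6.6573218 − (-0.0000659)·(-0.0014430)/(-0.0192150) = 6.6573268;  |Δ| = 0.0000050
|s_6 − s_5| = 0.0000050 < 0.0001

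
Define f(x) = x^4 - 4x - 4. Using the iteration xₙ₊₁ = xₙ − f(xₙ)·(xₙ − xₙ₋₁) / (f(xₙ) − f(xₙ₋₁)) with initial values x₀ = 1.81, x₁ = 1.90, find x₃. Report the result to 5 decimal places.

f(1.81) = -0.5071688, f(1.90) = 1.4321000
x₂ = 1.9000000 − 1.4321000·(1.9000000 − 1.8100000) / (1.4321000 − (-0.5071688)) = 1.9000000 − (0.1288890)/(1.9392688) = 1.8335373
f(1.8335373) = -0.0320526
x₃ = 1.8335373 − (-0.0320526)·(1.8335373 − 1.9000000) / (-0.0320526 − 1.4321000) = 1.8335373 − (0.0021303)/(-1.4641526) = 1.8349923

1.83499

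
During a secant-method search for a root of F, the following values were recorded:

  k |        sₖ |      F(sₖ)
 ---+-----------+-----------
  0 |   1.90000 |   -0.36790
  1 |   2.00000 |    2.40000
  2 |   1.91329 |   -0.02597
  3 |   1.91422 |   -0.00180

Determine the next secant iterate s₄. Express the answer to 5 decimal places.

1.91429

s₄ = 1.91422 − (-0.00180)·(1.91422 − 1.91329) / (-0.00180 − (-0.02597))
   = 1.91422 − (-0.0000017)/(0.0241700) = 1.9142893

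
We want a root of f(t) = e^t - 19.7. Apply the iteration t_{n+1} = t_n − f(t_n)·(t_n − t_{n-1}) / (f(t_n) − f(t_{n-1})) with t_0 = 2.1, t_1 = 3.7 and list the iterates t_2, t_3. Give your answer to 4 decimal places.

f(2.1) = -11.533830, f(3.7) = 20.747304
t_2 = 3.700000 − 20.747304·(3.700000 − 2.100000) / (20.747304 − (-11.533830)) = 3.700000 − (33.195687)/(32.281134) = 2.671669
f(2.671669) = -5.235908
t_3 = 2.671669 − (-5.235908)·(2.671669 − 3.700000) / (-5.235908 − 20.747304) = 2.671669 − (5.384246)/(-25.983213) = 2.878889

2.6717, 2.8789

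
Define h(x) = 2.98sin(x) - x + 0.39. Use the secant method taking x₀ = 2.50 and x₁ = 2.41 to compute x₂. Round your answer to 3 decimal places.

h(2.50) = -0.32655, h(2.41) = -0.02919
x₂ = 2.41000 − (-0.02919)·(2.41000 − 2.50000) / (-0.02919 − (-0.32655)) = 2.41000 − (0.00263)/(0.29736) = 2.40116

2.401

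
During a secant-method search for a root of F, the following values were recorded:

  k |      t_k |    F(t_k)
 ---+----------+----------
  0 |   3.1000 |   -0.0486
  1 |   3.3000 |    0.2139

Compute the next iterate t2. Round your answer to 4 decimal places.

t2 = 3.3000 − 0.2139·(3.3000 − 3.1000) / (0.2139 − (-0.0486))
   = 3.3000 − (0.042780)/(0.262500) = 3.137029

3.1370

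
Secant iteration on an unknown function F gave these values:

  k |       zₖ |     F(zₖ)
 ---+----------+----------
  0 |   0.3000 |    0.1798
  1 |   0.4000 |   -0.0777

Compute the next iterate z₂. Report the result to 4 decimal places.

z₂ = 0.4000 − (-0.0777)·(0.4000 − 0.3000) / (-0.0777 − 0.1798)
   = 0.4000 − (-0.007770)/(-0.257500) = 0.369825

0.3698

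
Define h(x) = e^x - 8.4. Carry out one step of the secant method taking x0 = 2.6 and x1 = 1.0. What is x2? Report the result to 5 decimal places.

1.84601

h(2.6) = 5.0637380, h(1.0) = -5.6817182
x2 = 1.0000000 − (-5.6817182)·(1.0000000 − 2.6000000) / (-5.6817182 − 5.0637380) = 1.0000000 − (9.0907491)/(-10.7454562) = 1.8460087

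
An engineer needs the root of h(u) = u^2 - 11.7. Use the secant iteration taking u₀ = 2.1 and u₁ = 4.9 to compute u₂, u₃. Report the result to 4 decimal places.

3.1414, 3.3692

h(2.1) = -7.290000, h(4.9) = 12.310000
u₂ = 4.900000 − 12.310000·(4.900000 − 2.100000) / (12.310000 − (-7.290000)) = 4.900000 − (34.468000)/(19.600000) = 3.141429
h(3.141429) = -1.831427
u₃ = 3.141429 − (-1.831427)·(3.141429 − 4.900000) / (-1.831427 − 12.310000) = 3.141429 − (3.220694)/(-14.141427) = 3.369177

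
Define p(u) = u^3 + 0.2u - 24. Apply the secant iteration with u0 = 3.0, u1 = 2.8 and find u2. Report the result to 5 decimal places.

p(3.0) = 3.6000000, p(2.8) = -1.4880000
u2 = 2.8000000 − (-1.4880000)·(2.8000000 − 3.0000000) / (-1.4880000 − 3.6000000) = 2.8000000 − (0.2976000)/(-5.0880000) = 2.8584906

2.85849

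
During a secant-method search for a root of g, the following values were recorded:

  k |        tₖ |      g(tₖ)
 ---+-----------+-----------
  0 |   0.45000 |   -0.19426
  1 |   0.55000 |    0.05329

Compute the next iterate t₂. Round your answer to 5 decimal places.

0.52847

t₂ = 0.55000 − 0.05329·(0.55000 − 0.45000) / (0.05329 − (-0.19426))
   = 0.55000 − (0.0053290)/(0.2475500) = 0.5284730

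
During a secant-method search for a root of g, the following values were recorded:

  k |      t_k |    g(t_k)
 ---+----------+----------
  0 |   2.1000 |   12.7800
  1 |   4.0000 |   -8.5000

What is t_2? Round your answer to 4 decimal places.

t_2 = 4.0000 − (-8.5000)·(4.0000 − 2.1000) / (-8.5000 − 12.7800)
   = 4.0000 − (-16.150000)/(-21.280000) = 3.241071

3.2411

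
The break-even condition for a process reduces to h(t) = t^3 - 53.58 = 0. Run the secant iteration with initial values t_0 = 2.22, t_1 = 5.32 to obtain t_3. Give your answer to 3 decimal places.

3.562

h(2.22) = -42.63895, h(5.32) = 96.98877
t_2 = 5.32000 − 96.98877·(5.32000 − 2.22000) / (96.98877 − (-42.63895)) = 5.32000 − (300.66518)/(139.62772) = 3.16667
h(3.16667) = -21.82540
t_3 = 3.16667 − (-21.82540)·(3.16667 − 5.32000) / (-21.82540 − 96.98877) = 3.16667 − (46.99739)/(-118.81417) = 3.56222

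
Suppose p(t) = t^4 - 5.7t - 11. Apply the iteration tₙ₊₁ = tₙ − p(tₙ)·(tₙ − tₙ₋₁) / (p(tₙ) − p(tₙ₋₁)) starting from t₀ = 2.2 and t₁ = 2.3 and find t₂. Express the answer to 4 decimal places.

2.2029

p(2.2) = -0.114400, p(2.3) = 3.874100
t₂ = 2.300000 − 3.874100·(2.300000 − 2.200000) / (3.874100 − (-0.114400)) = 2.300000 − (0.387410)/(3.988500) = 2.202868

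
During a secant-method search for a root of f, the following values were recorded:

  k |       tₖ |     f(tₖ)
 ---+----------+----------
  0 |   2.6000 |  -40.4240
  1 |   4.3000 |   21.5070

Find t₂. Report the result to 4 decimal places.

3.7096

t₂ = 4.3000 − 21.5070·(4.3000 − 2.6000) / (21.5070 − (-40.4240))
   = 4.3000 − (36.561900)/(61.931000) = 3.709635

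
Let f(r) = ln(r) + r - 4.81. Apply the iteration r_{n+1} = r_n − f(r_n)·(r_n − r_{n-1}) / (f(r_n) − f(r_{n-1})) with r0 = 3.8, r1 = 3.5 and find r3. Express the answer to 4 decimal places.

f(3.8) = 0.325001, f(3.5) = -0.057237
r2 = 3.500000 − (-0.057237)·(3.500000 − 3.800000) / (-0.057237 − 0.325001) = 3.500000 − (0.017171)/(-0.382238) = 3.544923
f(3.544923) = 0.000439
r3 = 3.544923 − 0.000439·(3.544923 − 3.500000) / (0.000439 − (-0.057237)) = 3.544923 − (0.000020)/(0.057676) = 3.544581

3.5446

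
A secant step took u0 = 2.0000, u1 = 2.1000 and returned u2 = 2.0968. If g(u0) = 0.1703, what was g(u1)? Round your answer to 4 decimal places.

The secant line through (2.0000, 0.1703) and (2.1000, g(u1)) crosses zero at u2 = 2.0968.
So (2.0000, 0.1703), (2.1000, g(u1)), (2.0968, 0) are collinear:
g(u1) = 0.1703 · (2.1000 − 2.0968) / (2.0000 − 2.0968) = 0.1703 · (0.003200)/(-0.096800) = -0.005630

-0.0056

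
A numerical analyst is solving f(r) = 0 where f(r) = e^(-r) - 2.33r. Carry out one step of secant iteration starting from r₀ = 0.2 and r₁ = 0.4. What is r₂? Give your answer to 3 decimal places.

f(0.2) = 0.35273, f(0.4) = -0.26168
r₂ = 0.40000 − (-0.26168)·(0.40000 − 0.20000) / (-0.26168 − 0.35273) = 0.40000 − (-0.05234)/(-0.61441) = 0.31482

0.315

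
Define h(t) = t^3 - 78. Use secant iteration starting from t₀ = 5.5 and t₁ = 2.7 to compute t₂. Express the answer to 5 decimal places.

h(5.5) = 88.3750000, h(2.7) = -58.3170000
t₂ = 2.7000000 − (-58.3170000)·(2.7000000 − 5.5000000) / (-58.3170000 − 88.3750000) = 2.7000000 − (163.2876000)/(-146.6920000) = 3.8131323

3.81313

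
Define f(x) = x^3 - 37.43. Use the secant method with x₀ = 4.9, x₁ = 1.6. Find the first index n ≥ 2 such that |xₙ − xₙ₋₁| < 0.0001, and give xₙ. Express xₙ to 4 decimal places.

n = 8, xₙ = 3.3451

f(4.9) = 80.219000, f(1.6) = -33.334000
x₂ = 1.600000 − (-33.334000)·(-3.300000)/(-113.553000) = 2.568730;  |Δ| = 0.968730
f(2.568730) = -20.480559
x₃ = 2.568730 − (-20.480559)·(0.968730)/(12.853441) = 4.112296;  |Δ| = 1.543566
f(4.112296) = 32.112940
x₄ = 4.112296 − 32.112940·(1.543566)/(52.593498) = 3.169814;  |Δ| = 0.942482
f(3.169814) = -5.580605
x₅ = 3.169814 − (-5.580605)·(-0.942482)/(-37.693545) = 3.309350;  |Δ| = 0.139536
f(3.309350) = -1.186669
x₆ = 3.309350 − (-1.186669)·(0.139536)/(4.393936) = 3.347035;  |Δ| = 0.037685
f(3.347035) = 0.065624
x₇ = 3.347035 − 0.065624·(0.037685)/(1.252293) = 3.345060;  |Δ| = 0.001975
f(3.345060) = -0.000705
x₈ = 3.345060 − (-0.000705)·(-0.001975)/(-0.066329) = 3.345081;  |Δ| = 0.000021
|x₈ − x₇| = 0.000021 < 0.0001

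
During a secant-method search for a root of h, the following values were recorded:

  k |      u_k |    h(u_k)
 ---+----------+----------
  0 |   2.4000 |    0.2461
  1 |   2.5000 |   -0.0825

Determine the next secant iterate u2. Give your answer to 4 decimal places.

u2 = 2.5000 − (-0.0825)·(2.5000 − 2.4000) / (-0.0825 − 0.2461)
   = 2.5000 − (-0.008250)/(-0.328600) = 2.474893

2.4749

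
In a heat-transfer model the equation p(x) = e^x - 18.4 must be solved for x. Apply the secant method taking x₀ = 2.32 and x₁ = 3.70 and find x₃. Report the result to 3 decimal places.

2.836

p(2.32) = -8.22433, p(3.70) = 22.04730
x₂ = 3.70000 − 22.04730·(3.70000 − 2.32000) / (22.04730 − (-8.22433)) = 3.70000 − (30.42528)/(30.27163) = 2.69492
p(2.69492) = -3.59560
x₃ = 2.69492 − (-3.59560)·(2.69492 − 3.70000) / (-3.59560 − 22.04730) = 2.69492 − (3.61385)/(-25.64291) = 2.83585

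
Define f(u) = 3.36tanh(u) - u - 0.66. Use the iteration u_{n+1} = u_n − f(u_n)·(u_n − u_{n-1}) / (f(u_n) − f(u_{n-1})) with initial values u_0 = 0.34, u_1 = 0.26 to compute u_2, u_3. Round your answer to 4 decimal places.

0.2916, 0.2910

f(0.34) = 0.100324, f(0.26) = -0.065567
u_2 = 0.260000 − (-0.065567)·(0.260000 − 0.340000) / (-0.065567 − 0.100324) = 0.260000 − (0.005245)/(-0.165891) = 0.291619
f(0.291619) = 0.001359
u_3 = 0.291619 − 0.001359·(0.291619 − 0.260000) / (0.001359 − (-0.065567)) = 0.291619 − (0.000043)/(0.066926) = 0.290977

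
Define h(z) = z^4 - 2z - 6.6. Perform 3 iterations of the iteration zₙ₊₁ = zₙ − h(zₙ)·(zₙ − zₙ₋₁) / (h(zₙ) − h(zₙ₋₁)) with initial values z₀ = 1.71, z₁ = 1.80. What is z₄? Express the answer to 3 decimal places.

h(1.71) = -1.46964, h(1.80) = 0.29760
z₂ = 1.80000 − 0.29760·(1.80000 − 1.71000) / (0.29760 − (-1.46964)) = 1.80000 − (0.02678)/(1.76724) = 1.78484
h(1.78484) = -0.02120
z₃ = 1.78484 − (-0.02120)·(1.78484 − 1.80000) / (-0.02120 − 0.29760) = 1.78484 − (0.00032)/(-0.31880) = 1.78585
h(1.78585) = -0.00027
z₄ = 1.78585 − (-0.00027)·(1.78585 − 1.78484) / (-0.00027 − (-0.02120)) = 1.78585 − (0.00000)/(0.02093) = 1.78587

1.786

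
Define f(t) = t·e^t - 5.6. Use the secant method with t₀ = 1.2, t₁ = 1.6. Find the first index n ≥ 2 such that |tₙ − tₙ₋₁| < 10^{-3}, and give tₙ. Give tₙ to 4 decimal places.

n = 5, tₙ = 1.3920

f(1.2) = -1.615860, f(1.6) = 2.324852
t₂ = 1.600000 − 2.324852·(0.400000)/(3.940712) = 1.364017;  |Δ| = 0.235983
f(1.364017) = -0.264134
t₃ = 1.364017 − (-0.264134)·(-0.235983)/(-2.588986) = 1.388093;  |Δ| = 0.024076
f(1.388093) = -0.037636
t₄ = 1.388093 − (-0.037636)·(0.024076)/(0.226498) = 1.392093;  |Δ| = 0.004001
f(1.392093) = 0.000756
t₅ = 1.392093 − 0.000756·(0.004001)/(0.038392) = 1.392014;  |Δ| = 0.000079
|t₅ − t₄| = 0.000079 < 10^{-3}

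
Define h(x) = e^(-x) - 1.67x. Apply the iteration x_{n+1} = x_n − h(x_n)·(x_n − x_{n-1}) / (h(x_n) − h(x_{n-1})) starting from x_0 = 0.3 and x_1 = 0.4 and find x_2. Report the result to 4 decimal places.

h(0.3) = 0.239818, h(0.4) = 0.002320
x_2 = 0.400000 − 0.002320·(0.400000 − 0.300000) / (0.002320 − 0.239818) = 0.400000 − (0.000232)/(-0.237498) = 0.400977

0.4010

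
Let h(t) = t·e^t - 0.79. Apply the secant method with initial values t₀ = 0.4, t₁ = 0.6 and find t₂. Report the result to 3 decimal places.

h(0.4) = -0.19327, h(0.6) = 0.30327
t₂ = 0.60000 − 0.30327·(0.60000 − 0.40000) / (0.30327 − (-0.19327)) = 0.60000 − (0.06065)/(0.49654) = 0.47785

0.478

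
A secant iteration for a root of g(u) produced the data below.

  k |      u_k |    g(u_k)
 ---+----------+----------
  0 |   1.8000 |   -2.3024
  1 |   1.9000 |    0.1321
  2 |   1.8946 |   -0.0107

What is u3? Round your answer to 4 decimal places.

u3 = 1.8946 − (-0.0107)·(1.8946 − 1.9000) / (-0.0107 − 0.1321)
   = 1.8946 − (0.000058)/(-0.142800) = 1.895005

1.8950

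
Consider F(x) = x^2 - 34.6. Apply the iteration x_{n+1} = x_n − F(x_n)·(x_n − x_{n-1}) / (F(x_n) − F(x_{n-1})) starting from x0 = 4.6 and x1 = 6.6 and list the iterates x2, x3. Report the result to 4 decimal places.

F(4.6) = -13.440000, F(6.6) = 8.960000
x2 = 6.600000 − 8.960000·(6.600000 − 4.600000) / (8.960000 − (-13.440000)) = 6.600000 − (17.920000)/(22.400000) = 5.800000
F(5.800000) = -0.960000
x3 = 5.800000 − (-0.960000)·(5.800000 − 6.600000) / (-0.960000 − 8.960000) = 5.800000 − (0.768000)/(-9.920000) = 5.877419

5.8000, 5.8774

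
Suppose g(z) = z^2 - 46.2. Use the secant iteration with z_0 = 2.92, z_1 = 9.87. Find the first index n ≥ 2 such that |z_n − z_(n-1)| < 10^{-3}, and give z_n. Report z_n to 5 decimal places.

n = 6, z_n = 6.79706

g(2.92) = -37.6736000, g(9.87) = 51.2169000
z_2 = 9.8700000 − 51.2169000·(6.9500000)/(88.8905000) = 5.8655512;  |Δ| = 4.0044488
g(5.8655512) = -11.7953090
z_3 = 5.8655512 − (-11.7953090)·(-4.0044488)/(-63.0122090) = 6.6151474;  |Δ| = 0.7495962
g(6.6151474) = -2.4398251
z_4 = 6.6151474 − (-2.4398251)·(0.7495962)/(9.3554839) = 6.8106352;  |Δ| = 0.1954879
g(6.8106352) = 0.1847525
z_5 = 6.8106352 − 0.1847525·(0.1954879)/(2.6245775) = 6.7968742;  |Δ| = 0.0137610
g(6.7968742) = -0.0025007
z_6 = 6.7968742 − (-0.0025007)·(-0.0137610)/(-0.1872532) = 6.7970580;  |Δ| = 0.0001838
|z_6 − z_5| = 0.0001838 < 10^{-3}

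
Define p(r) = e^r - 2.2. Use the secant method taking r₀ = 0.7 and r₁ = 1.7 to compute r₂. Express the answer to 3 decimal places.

p(0.7) = -0.18625, p(1.7) = 3.27395
r₂ = 1.70000 − 3.27395·(1.70000 − 0.70000) / (3.27395 − (-0.18625)) = 1.70000 − (3.27395)/(3.46019) = 0.75383

0.754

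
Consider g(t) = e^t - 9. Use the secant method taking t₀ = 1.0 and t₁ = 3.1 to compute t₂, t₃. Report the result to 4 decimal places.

g(1.0) = -6.281718, g(3.1) = 13.197951
t₂ = 3.100000 − 13.197951·(3.100000 − 1.000000) / (13.197951 − (-6.281718)) = 3.100000 − (27.715698)/(19.479669) = 1.677199
g(1.677199) = -3.649453
t₃ = 1.677199 − (-3.649453)·(1.677199 − 3.100000) / (-3.649453 − 13.197951) = 1.677199 − (5.192446)/(-16.847404) = 1.985403

1.6772, 1.9854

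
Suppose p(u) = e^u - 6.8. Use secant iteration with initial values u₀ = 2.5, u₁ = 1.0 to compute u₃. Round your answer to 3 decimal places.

2.068

p(2.5) = 5.38249, p(1.0) = -4.08172
u₂ = 1.00000 − (-4.08172)·(1.00000 − 2.50000) / (-4.08172 − 5.38249) = 1.00000 − (6.12258)/(-9.46421) = 1.64692
p(1.64692) = -1.60904
u₃ = 1.64692 − (-1.60904)·(1.64692 − 1.00000) / (-1.60904 − (-4.08172)) = 1.64692 − (-1.04092)/(2.47268) = 2.06789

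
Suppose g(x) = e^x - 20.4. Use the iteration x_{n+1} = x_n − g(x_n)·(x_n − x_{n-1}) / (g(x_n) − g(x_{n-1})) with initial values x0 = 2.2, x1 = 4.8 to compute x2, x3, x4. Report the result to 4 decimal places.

2.4629, 2.6473, 3.1348

g(2.2) = -11.374987, g(4.8) = 101.110418
x2 = 4.800000 − 101.110418·(4.800000 − 2.200000) / (101.110418 − (-11.374987)) = 4.800000 − (262.887086)/(112.485404) = 2.462923
g(2.462923) = -8.660929
x3 = 2.462923 − (-8.660929)·(2.462923 − 4.800000) / (-8.660929 − 101.110418) = 2.462923 − (20.241260)/(-109.771346) = 2.647317
g(2.647317) = -6.283879
x4 = 2.647317 − (-6.283879)·(2.647317 − 2.462923) / (-6.283879 − (-8.660929)) = 2.647317 − (-1.158714)/(2.377049) = 3.134777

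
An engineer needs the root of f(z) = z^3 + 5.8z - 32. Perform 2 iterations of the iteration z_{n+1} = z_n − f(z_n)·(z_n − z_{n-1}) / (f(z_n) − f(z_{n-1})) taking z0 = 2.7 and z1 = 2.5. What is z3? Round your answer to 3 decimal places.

f(2.7) = 3.34300, f(2.5) = -1.87500
z2 = 2.50000 − (-1.87500)·(2.50000 − 2.70000) / (-1.87500 − 3.34300) = 2.50000 − (0.37500)/(-5.21800) = 2.57187
f(2.57187) = -0.07157
z3 = 2.57187 − (-0.07157)·(2.57187 − 2.50000) / (-0.07157 − (-1.87500)) = 2.57187 − (-0.00514)/(1.80343) = 2.57472

2.575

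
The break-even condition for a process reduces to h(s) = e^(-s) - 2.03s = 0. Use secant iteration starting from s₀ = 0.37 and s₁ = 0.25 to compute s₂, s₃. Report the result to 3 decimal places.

h(0.37) = -0.06037, h(0.25) = 0.27130
s₂ = 0.25000 − 0.27130·(0.25000 − 0.37000) / (0.27130 − (-0.06037)) = 0.25000 − (-0.03256)/(0.33167) = 0.34816
h(0.34816) = -0.00078
s₃ = 0.34816 − (-0.00078)·(0.34816 − 0.25000) / (-0.00078 − 0.27130) = 0.34816 − (-0.00008)/(-0.27208) = 0.34788

0.348, 0.348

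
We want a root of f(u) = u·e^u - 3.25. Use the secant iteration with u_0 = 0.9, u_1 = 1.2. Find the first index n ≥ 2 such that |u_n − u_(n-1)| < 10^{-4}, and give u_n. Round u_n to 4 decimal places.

f(0.9) = -1.036357, f(1.2) = 0.734140
u_2 = 1.200000 − 0.734140·(0.300000)/(1.770498) = 1.075604;  |Δ| = 0.124396
f(1.075604) = -0.096581
u_3 = 1.075604 − (-0.096581)·(-0.124396)/(-0.830722) = 1.090067;  |Δ| = 0.014462
f(1.090067) = -0.007625
u_4 = 1.090067 − (-0.007625)·(0.014462)/(0.088956) = 1.091307;  |Δ| = 0.001240
f(1.091307) = 0.000089
u_5 = 1.091307 − 0.000089·(0.001240)/(0.007714) = 1.091292;  |Δ| = 0.000014
|u_5 − u_4| = 0.000014 < 10^{-4}

n = 5, u_n = 1.0913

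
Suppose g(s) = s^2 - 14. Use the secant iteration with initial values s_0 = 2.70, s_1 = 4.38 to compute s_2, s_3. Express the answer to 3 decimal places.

g(2.70) = -6.71000, g(4.38) = 5.18440
s_2 = 4.38000 − 5.18440·(4.38000 − 2.70000) / (5.18440 − (-6.71000)) = 4.38000 − (8.70979)/(11.89440) = 3.64774
g(3.64774) = -0.69399
s_3 = 3.64774 − (-0.69399)·(3.64774 − 4.38000) / (-0.69399 − 5.18440) = 3.64774 − (0.50818)/(-5.87839) = 3.73419

3.648, 3.734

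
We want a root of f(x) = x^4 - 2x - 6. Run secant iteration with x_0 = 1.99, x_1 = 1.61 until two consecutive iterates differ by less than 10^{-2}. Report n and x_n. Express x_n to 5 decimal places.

n = 4, x_n = 1.75606

f(1.99) = 5.7023920, f(1.61) = -2.5010176
x_2 = 1.6100000 − (-2.5010176)·(-0.3800000)/(-8.2034096) = 1.7258526;  |Δ| = 0.1158526
f(1.7258526) = -0.5798419
x_3 = 1.7258526 − (-0.5798419)·(0.1158526)/(1.9211757) = 1.7608188;  |Δ| = 0.0349662
f(1.7608188) = 0.0913571
x_4 = 1.7608188 − 0.0913571·(0.0349662)/(0.6711990) = 1.7560596;  |Δ| = 0.0047593
|x_4 − x_3| = 0.0047593 < 10^{-2}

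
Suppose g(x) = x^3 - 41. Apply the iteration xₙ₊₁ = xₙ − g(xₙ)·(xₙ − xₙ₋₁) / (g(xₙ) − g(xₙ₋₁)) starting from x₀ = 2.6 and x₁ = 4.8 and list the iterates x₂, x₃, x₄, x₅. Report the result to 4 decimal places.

g(2.6) = -23.424000, g(4.8) = 69.592000
x₂ = 4.800000 − 69.592000·(4.800000 − 2.600000) / (69.592000 − (-23.424000)) = 4.800000 − (153.102400)/(93.016000) = 3.154021
g(3.154021) = -9.624283
x₃ = 3.154021 − (-9.624283)·(3.154021 − 4.800000) / (-9.624283 − 69.592000) = 3.154021 − (15.841369)/(-79.216283) = 3.353997
g(3.353997) = -3.269896
x₄ = 3.353997 − (-3.269896)·(3.353997 − 3.154021) / (-3.269896 − (-9.624283)) = 3.353997 − (-0.653901)/(6.354387) = 3.456902
g(3.456902) = 0.310588
x₅ = 3.456902 − 0.310588·(3.456902 − 3.353997) / (0.310588 − (-3.269896)) = 3.456902 − (0.031961)/(3.580484) = 3.447976

3.1540, 3.3540, 3.4569, 3.4480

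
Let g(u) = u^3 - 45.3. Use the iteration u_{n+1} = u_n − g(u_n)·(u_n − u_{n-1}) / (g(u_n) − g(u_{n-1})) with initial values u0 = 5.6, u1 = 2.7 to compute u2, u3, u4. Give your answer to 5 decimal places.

3.17642, 3.68694, 3.55080

g(5.6) = 130.3160000, g(2.7) = -25.6170000
u2 = 2.7000000 − (-25.6170000)·(2.7000000 − 5.6000000) / (-25.6170000 − 130.3160000) = 2.7000000 − (74.2893000)/(-155.9330000) = 3.1764181
g(3.1764181) = -13.2511112
u3 = 3.1764181 − (-13.2511112)·(3.1764181 − 2.7000000) / (-13.2511112 − (-25.6170000)) = 3.1764181 − (-6.3130689)/(12.3658888) = 3.6869409
g(3.6869409) = 4.8185549
u4 = 3.6869409 − 4.8185549·(3.6869409 − 3.1764181) / (4.8185549 − (-13.2511112)) = 3.6869409 − (2.4599824)/(18.0696661) = 3.5508021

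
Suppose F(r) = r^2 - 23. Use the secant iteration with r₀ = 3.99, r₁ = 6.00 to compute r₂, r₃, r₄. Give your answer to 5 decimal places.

4.69870, 4.78490, 4.79594

F(3.99) = -7.0799000, F(6.00) = 13.0000000
r₂ = 6.0000000 − 13.0000000·(6.0000000 − 3.9900000) / (13.0000000 − (-7.0799000)) = 6.0000000 − (26.1300000)/(20.0799000) = 4.6986987
F(4.6986987) = -0.9222305
r₃ = 4.6986987 − (-0.9222305)·(4.6986987 − 6.0000000) / (-0.9222305 − 13.0000000) = 4.6986987 − (1.2000998)/(-13.9222305) = 4.7848990
F(4.7848990) = -0.1047420
r₄ = 4.7848990 − (-0.1047420)·(4.7848990 − 4.6986987) / (-0.1047420 − (-0.9222305)) = 4.7848990 − (-0.0090288)/(0.8174885) = 4.7959435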